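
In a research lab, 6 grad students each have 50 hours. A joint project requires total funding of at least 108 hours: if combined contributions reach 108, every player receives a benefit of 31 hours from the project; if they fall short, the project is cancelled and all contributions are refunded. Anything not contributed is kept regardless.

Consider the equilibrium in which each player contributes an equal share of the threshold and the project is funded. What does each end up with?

Equal share of the threshold: 108/6 = 18.
At this profile no one gains by cutting their contribution: any cut drops the total below 108, the project is cancelled, contributions are refunded, and the deviator ends with 50, which is less than 50 − 18 + 31 = 63. Contributing more than 18 just wastes the excess. So contributing exactly 18 is a best response.
Each player's payoff: 50 − 18 + 31 = 63.

63 hours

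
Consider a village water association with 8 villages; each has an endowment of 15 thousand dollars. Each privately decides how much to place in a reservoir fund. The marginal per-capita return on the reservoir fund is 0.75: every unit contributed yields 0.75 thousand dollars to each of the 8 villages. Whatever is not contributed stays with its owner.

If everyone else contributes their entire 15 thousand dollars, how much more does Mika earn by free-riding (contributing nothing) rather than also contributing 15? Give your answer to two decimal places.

Switching from a contribution of 15 to 0 lets Mika keep an extra 15 thousand dollars, but lowers the reservoir fund by 15, which costs Mika their own share of that drop: 0.75 × 15 = 11.25.
Net gain = 15 − 11.25 = 3.75. The private return per contributed unit (0.75) is below 1, so free-riding is indeed the best response regardless of what the others do.

3.75 thousand dollars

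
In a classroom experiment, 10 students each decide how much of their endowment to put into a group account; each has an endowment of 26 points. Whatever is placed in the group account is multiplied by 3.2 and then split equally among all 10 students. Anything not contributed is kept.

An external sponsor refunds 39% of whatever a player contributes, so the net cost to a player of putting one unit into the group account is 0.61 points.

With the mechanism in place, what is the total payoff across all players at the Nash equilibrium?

The effective private return is (3.2/10) / 0.61 = 0.5246, which is still under 1, so the mechanism doesn't change anyone's dominant strategy: zero contribution.
Everyone keeps their endowment and the group total is 10 × 26 = 260.

260.00 points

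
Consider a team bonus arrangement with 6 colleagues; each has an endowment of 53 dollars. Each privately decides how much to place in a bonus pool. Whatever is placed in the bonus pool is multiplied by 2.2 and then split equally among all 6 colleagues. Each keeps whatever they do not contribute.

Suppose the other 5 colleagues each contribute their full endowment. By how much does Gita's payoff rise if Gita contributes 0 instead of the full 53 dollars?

33.57 dollars

Switching from a contribution of 53 to 0 lets Gita keep an extra 53 dollars, but lowers the bonus pool by 53, which costs Gita their own share of that drop: 2.2/6 × 53 = 19.43.
Net gain = 53 − 19.43 = 33.57. The private return per contributed unit (0.3667) is below 1, so free-riding is indeed the best response regardless of what the others do.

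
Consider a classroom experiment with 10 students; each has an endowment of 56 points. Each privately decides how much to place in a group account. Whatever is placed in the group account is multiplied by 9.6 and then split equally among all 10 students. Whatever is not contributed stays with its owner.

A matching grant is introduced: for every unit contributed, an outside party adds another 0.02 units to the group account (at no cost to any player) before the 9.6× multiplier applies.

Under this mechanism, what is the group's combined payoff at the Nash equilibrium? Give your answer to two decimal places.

Even with the mechanism, each unit contributed returns only 9.6 × 1.02 / 10 = 0.9792 per unit of net cost, so contributing nothing is still dominant.
At the Nash equilibrium no one contributes; group total payoff = 10 × 56 = 560.

560.00 points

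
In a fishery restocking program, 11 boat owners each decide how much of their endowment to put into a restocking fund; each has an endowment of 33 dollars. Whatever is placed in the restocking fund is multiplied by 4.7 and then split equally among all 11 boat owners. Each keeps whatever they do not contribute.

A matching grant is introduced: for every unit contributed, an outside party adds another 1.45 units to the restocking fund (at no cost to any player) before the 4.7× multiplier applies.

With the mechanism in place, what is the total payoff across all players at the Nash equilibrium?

Under the mechanism each unit contributed yields 4.7 × 2.45 / 11 = 1.0468 back to its contributor per unit of net cost, which exceeds 1, making full contribution the dominant choice for everyone.
At the Nash equilibrium everyone contributes 33. Group total payoff = 4.7 × 2.45 × 363 = 4179.95.

4179.95 dollars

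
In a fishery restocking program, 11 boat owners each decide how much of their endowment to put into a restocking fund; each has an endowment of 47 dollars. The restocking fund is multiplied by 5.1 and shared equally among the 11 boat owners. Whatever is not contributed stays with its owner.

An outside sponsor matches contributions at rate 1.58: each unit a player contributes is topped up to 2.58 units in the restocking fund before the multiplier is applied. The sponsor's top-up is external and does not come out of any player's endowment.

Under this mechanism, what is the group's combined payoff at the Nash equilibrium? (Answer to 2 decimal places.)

6802.69 dollars

Under the mechanism each unit contributed yields 5.1 × 2.58 / 11 = 1.1962 back to its contributor per unit of net cost, which exceeds 1, making full contribution the dominant choice for everyone.
So the Nash equilibrium is full contribution by all 11; the group earns 5.1 × 2.58 × 517 = 6802.69.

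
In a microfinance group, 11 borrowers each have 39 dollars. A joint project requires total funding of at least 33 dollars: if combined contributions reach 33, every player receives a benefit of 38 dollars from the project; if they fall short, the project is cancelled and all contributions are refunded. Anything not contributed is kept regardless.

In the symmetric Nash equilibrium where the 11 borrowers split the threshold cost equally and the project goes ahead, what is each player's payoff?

74 dollars

Equal share of the threshold: 33/11 = 3.
At this profile no one gains by cutting their contribution: any cut drops the total below 33, the project is cancelled, contributions are refunded, and the deviator ends with 39, which is less than 39 − 3 + 38 = 74. Contributing more than 3 just wastes the excess. So contributing exactly 3 is a best response.
Each player's payoff: 39 − 3 + 38 = 74.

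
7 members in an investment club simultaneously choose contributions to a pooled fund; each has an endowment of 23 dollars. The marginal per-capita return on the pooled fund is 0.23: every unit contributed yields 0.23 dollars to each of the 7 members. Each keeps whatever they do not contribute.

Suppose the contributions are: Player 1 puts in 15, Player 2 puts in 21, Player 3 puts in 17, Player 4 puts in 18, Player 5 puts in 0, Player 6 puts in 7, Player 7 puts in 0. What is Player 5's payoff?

40.94 dollars

Total contributed: 15 + 21 + 17 + 18 + 0 + 7 + 0 = 78.
Each receives 0.23 × 78 = 17.94 from the pooled fund.
Player 5 keeps 23 − 0 = 23, so Player 5's payoff is 23 + 17.94 = 40.94.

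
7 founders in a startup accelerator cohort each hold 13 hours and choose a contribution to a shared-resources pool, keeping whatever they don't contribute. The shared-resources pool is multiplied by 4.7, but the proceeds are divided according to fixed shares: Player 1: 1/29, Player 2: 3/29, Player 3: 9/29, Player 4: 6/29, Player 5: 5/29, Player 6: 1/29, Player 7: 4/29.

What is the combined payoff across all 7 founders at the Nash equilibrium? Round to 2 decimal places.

A player with share s gets back 4.7·s per unit contributed, so full contribution is dominant for anyone with s > 1/4.7 = 0.2128 and zero contribution is dominant for anyone below.
Player 3 alone (share 9/29) is above the threshold, contributing 13; the remaining 6 contribute 0. Total contributed: 13.
The shared-resources pool pays out 4.7 × 13 = 61.10 in total (split across the unequal shares, but the aggregate is all that matters for the group sum).
The 6 free-riders keep 13 each, adding 78. Group total = 78 + 61.10 = 139.10.

139.10 hours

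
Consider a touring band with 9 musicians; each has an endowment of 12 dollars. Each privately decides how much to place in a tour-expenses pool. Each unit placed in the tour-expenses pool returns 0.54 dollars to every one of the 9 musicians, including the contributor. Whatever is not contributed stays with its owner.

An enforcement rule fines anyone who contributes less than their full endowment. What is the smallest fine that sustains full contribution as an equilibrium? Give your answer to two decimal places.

Given the others contribute fully, the best deviation is to contribute 0 (any partial contribution still incurs the fine and gives up units whose private return 0.54 is below 1).
Deviating from 12 to 0 saves 12 dollars but forfeits the deviator's share of the drop in the tour-expenses pool: 0.54 × 12 = 6.48.
So the deviation gain is 12 − 6.48 = 5.52, and the fine must be at least 5.52 dollars to wipe it out.

5.52 dollars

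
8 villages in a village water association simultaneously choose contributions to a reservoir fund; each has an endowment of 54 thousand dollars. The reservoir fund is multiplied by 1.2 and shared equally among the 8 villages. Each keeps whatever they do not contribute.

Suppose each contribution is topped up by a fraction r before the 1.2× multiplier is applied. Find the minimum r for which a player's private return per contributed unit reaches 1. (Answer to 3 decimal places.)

With matching at rate r, one contributed unit becomes (1 + r) in the reservoir fund and returns 1.2 × (1 + r) / 8 to the contributor.
Setting this equal to 1: 1 + r = 8/1.2 = 6.6667.
So the minimum matching rate is r = 6.6667 − 1 = 5.667.

5.667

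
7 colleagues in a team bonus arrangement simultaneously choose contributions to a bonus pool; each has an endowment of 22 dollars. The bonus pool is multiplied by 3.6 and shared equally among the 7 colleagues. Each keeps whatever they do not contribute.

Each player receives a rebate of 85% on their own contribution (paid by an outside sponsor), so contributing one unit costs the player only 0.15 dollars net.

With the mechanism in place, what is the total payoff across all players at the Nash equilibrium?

685.30 dollars

With the mechanism, a contributed unit returns (3.6/7) / 0.15 = 3.4286 per unit of net cost to the contributor — now above 1 — so contributing fully is weakly dominant for every player.
At the Nash equilibrium everyone contributes 22. Group total payoff = 7 × (22 × 0.85 + 3.6 × 22) = 685.30.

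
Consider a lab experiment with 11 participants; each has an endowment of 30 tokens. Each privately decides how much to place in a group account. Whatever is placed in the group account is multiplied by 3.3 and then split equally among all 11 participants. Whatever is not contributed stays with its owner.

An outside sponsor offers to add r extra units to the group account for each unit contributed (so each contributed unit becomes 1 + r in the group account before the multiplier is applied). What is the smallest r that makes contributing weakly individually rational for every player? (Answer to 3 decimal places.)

2.333

With matching at rate r, one contributed unit becomes (1 + r) in the group account and returns 3.3 × (1 + r) / 11 to the contributor.
Setting this equal to 1: 1 + r = 11/3.3 = 3.3333.
So the minimum matching rate is r = 3.3333 − 1 = 2.333.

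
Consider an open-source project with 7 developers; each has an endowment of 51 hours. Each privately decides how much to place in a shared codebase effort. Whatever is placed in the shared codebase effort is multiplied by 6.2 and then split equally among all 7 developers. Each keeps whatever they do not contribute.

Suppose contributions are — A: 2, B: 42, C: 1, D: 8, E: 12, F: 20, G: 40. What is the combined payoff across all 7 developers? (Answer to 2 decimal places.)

1007.00 hours

Total contributed: 2 + 42 + 1 + 8 + 12 + 20 + 40 = 125; total kept: 7 × 51 − 125 = 232.
The shared codebase effort pays out 6.2 × 125 = 775.00 in aggregate.
Group total = 232 + 775.00 = 1007.00.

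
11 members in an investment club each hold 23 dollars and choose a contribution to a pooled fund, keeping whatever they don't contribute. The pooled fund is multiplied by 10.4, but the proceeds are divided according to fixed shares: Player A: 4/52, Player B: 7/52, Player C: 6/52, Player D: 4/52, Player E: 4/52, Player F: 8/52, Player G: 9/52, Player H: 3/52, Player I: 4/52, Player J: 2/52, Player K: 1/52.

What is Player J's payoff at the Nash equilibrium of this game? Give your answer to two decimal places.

For player j, contributing a unit is worthwhile iff 10.4 × (j's share) ≥ 1, i.e. iff j's share is at least 0.0962.
Player B, Player C, Player F and Player G are above the threshold, contributing 23 each; the remaining 7 contribute 0. Total contributed: 92.
Player J keeps 23 and receives 10.4 × 92 × 2/52 = 36.80 from the pooled fund, for a payoff of 59.80.

59.80 dollars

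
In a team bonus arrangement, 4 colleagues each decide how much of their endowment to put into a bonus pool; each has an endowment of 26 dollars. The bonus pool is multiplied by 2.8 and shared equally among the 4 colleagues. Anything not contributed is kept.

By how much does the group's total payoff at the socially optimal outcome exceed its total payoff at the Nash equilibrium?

Each contributed unit returns 2.8/4 = 0.7000 to its contributor — below 1 — so contributing 0 is dominant for every player. At the Nash equilibrium everyone keeps their 26, and the group total is 4 × 26 = 104.
Each contributed unit returns 2.800 to the group as a whole (0.7000 to each of 4 players), which exceeds 1, so the social optimum is full contribution: group total = 2.800 × 104 = 291.20.
Efficiency loss = 291.20 − 104 = 187.20.

187.20 dollars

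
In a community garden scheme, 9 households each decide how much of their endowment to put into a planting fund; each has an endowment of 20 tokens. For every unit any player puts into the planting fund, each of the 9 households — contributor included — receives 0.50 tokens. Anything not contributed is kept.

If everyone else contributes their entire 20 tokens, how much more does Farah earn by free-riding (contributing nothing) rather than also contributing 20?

Switching from a contribution of 20 to 0 lets Farah keep an extra 20 tokens, but lowers the planting fund by 20, which costs Farah their own share of that drop: 0.50 × 20 = 10.00.
Net gain = 20 − 10.00 = 10.00. The private return per contributed unit (0.50) is below 1, so free-riding is indeed the best response regardless of what the others do.

10.00 tokens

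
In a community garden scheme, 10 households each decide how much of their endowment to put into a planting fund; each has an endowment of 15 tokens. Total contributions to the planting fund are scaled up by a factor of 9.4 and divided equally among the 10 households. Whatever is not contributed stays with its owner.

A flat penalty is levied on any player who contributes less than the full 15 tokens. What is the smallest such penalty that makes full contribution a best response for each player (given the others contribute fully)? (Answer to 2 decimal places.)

Given the others contribute fully, the best deviation is to contribute 0 (any partial contribution still incurs the fine and gives up units whose private return 0.9400 is below 1).
Deviating from 15 to 0 saves 15 tokens but forfeits the deviator's share of the drop in the planting fund: 9.4/10 × 15 = 14.10.
So the deviation gain is 15 − 14.10 = 0.90, and the fine must be at least 0.90 tokens to wipe it out.

0.90 tokens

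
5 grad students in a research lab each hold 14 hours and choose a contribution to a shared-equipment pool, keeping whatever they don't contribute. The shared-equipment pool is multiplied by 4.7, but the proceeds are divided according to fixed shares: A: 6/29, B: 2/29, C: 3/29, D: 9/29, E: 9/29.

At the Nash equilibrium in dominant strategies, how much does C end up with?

For player j, contributing a unit is worthwhile iff 4.7 × (j's share) ≥ 1, i.e. iff j's share is at least 0.2128.
D and E are above the threshold, contributing 14 each; the remaining 3 contribute 0. Total contributed: 28.
C keeps 14 and receives 4.7 × 28 × 3/29 = 13.61 from the shared-equipment pool, for a payoff of 27.61.

27.61 hours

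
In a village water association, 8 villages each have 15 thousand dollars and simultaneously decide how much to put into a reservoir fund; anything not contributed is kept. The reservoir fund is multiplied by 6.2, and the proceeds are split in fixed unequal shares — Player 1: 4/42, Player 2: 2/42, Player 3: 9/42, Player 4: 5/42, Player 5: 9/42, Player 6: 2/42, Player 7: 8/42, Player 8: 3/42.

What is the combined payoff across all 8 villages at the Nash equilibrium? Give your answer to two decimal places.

354.00 thousand dollars

For player j, contributing a unit is worthwhile iff 6.2 × (j's share) ≥ 1, i.e. iff j's share is at least 0.1613.
Player 3, Player 5 and Player 7 clear that bar, contributing 15 each; the remaining 5 contribute 0. Total contributed: 45.
The reservoir fund pays out 6.2 × 45 = 279.00 in total (split across the unequal shares, but the aggregate is all that matters for the group sum).
The 5 free-riders keep 15 each, adding 75. Group total = 75 + 279.00 = 354.00.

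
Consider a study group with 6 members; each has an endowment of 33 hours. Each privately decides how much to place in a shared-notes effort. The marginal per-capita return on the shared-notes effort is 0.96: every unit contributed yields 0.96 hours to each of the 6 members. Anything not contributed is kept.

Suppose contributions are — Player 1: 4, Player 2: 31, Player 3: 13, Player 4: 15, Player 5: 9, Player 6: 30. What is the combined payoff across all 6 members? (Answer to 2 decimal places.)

Total contributed: 4 + 31 + 13 + 15 + 9 + 30 = 102; total kept: 6 × 33 − 102 = 96.
The shared-notes effort pays out 0.96 × 6 × 102 = 587.52 in aggregate.
Group total = 96 + 587.52 = 683.52.

683.52 hours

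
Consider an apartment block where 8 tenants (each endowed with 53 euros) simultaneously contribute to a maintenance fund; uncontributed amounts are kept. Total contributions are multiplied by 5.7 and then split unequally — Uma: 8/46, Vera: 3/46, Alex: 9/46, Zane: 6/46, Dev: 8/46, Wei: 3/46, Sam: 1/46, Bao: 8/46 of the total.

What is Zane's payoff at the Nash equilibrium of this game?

Each unit j contributes comes back to j as 5.7 × (j's share), so j prefers to contribute only if that share exceeds 1/5.7 = 0.1754; otherwise keeping the unit dominates.
Only Alex (9/46) clears that bar, contributing 53; the remaining 7 contribute 0. Total contributed: 53.
Zane keeps 53 and receives 5.7 × 53 × 6/46 = 39.40 from the maintenance fund, for a payoff of 92.40.

92.40 euros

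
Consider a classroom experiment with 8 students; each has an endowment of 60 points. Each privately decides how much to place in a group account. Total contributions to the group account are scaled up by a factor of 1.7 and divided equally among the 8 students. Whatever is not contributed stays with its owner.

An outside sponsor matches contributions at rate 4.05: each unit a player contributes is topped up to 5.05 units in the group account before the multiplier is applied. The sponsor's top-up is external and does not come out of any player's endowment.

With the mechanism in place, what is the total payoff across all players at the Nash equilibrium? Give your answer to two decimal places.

4120.80 points

With the mechanism, a contributed unit returns 1.7 × 5.05 / 8 = 1.0731 per unit of net cost to the contributor — now above 1 — so contributing fully is weakly dominant for every player.
At the Nash equilibrium everyone contributes 60. Group total payoff = 1.7 × 5.05 × 480 = 4120.80.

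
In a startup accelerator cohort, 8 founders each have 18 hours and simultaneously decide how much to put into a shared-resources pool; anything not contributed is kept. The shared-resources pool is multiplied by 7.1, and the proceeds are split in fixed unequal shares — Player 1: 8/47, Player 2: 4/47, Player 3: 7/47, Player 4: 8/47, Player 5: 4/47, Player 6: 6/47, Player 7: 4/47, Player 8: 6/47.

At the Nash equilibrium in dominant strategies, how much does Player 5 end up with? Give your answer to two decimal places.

50.63 hours

Player j's private return per contributed unit is 7.1 × (j's share). Contributing is weakly dominant for j when that share is at least 1/7.1 = 0.1408, and contributing 0 is dominant otherwise.
Player 1, Player 3 and Player 4 clear that bar, contributing 18 each; the remaining 5 contribute 0. Total contributed: 54.
Player 5 keeps 18 and receives 7.1 × 54 × 4/47 = 32.63 from the shared-resources pool, for a payoff of 50.63.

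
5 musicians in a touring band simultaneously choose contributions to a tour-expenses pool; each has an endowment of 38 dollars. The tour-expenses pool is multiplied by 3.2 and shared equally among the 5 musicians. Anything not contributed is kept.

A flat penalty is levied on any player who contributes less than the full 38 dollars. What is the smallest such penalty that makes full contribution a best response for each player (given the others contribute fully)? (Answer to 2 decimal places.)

Given the others contribute fully, the best deviation is to contribute 0 (any partial contribution still incurs the fine and gives up units whose private return 0.6400 is below 1).
Deviating from 38 to 0 saves 38 dollars but forfeits the deviator's share of the drop in the tour-expenses pool: 3.2/5 × 38 = 24.32.
So the deviation gain is 38 − 24.32 = 13.68, and the fine must be at least 13.68 dollars to wipe it out.

13.68 dollars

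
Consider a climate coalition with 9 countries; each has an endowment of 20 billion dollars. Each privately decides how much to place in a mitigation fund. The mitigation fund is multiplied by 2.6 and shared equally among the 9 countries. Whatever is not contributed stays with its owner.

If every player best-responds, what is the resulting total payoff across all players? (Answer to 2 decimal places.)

180.00 billion dollars

Each contributed unit returns 2.6/9 = 0.2889 to its contributor — below 1 — so contributing 0 is dominant for every player. At the Nash equilibrium everyone keeps their 20, and the group total is 9 × 20 = 180.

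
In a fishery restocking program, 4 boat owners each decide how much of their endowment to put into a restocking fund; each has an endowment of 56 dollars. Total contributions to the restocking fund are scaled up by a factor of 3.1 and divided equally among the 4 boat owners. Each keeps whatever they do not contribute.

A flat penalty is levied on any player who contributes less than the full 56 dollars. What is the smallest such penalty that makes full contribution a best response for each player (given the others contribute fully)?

12.60 dollars

Given the others contribute fully, the best deviation is to contribute 0 (any partial contribution still incurs the fine and gives up units whose private return 0.7750 is below 1).
Deviating from 56 to 0 saves 56 dollars but forfeits the deviator's share of the drop in the restocking fund: 3.1/4 × 56 = 43.40.
So the deviation gain is 56 − 43.40 = 12.60, and the fine must be at least 12.60 dollars to wipe it out.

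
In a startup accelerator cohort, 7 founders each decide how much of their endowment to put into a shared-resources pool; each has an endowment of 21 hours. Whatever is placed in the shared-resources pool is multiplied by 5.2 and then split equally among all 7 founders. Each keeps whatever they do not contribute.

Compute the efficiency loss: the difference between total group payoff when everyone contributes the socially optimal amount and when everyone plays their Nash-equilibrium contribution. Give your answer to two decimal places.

617.40 hours

Each contributed unit returns 5.2/7 = 0.7429 to its contributor — below 1 — so contributing 0 is dominant for every player. At the Nash equilibrium everyone keeps their 21, and the group total is 7 × 21 = 147.
Each contributed unit returns 5.200 to the group as a whole (0.7429 to each of 7 players), which exceeds 1, so the social optimum is full contribution: group total = 5.200 × 147 = 764.40.
Efficiency loss = 764.40 − 147 = 617.40.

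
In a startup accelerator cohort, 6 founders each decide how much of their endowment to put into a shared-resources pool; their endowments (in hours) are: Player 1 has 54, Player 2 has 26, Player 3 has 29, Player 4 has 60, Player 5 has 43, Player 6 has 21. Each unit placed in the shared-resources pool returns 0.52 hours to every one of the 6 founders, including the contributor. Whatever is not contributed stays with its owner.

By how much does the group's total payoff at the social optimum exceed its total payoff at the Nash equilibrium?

The private return per contributed unit is 0.52 < 1 for everyone, so the Nash equilibrium is zero contribution and the group total is Σ E_j = 54 + 26 + 29 + 60 + 43 + 21 = 233.
Each contributed unit returns 3.120 to the group, so the social optimum is full contribution by everyone: group total = 3.120 × 233 = 726.96.
Efficiency loss = (3.120 − 1) × 233 = 493.96.

493.96 hours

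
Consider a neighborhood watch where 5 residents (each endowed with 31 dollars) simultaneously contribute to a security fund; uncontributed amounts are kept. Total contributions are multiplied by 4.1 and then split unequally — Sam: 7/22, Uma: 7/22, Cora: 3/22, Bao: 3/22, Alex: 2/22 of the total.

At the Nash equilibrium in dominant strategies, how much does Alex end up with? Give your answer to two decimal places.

54.11 dollars

A player with share s gets back 4.1·s per unit contributed, so full contribution is dominant for anyone with s > 1/4.1 = 0.2439 and zero contribution is dominant for anyone below.
Sam and Uma clear that bar, contributing 31 each; the remaining 3 contribute 0. Total contributed: 62.
Alex keeps 31 and receives 4.1 × 62 × 2/22 = 23.11 from the security fund, for a payoff of 54.11.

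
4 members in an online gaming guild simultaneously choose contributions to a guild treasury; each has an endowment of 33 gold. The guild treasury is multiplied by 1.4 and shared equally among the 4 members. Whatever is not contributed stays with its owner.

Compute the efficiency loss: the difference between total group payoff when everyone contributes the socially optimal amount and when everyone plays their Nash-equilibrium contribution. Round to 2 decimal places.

Each contributed unit returns 1.4/4 = 0.3500 to its contributor — below 1 — so contributing 0 is dominant for every player. At the Nash equilibrium everyone keeps their 33, and the group total is 4 × 33 = 132.
Each contributed unit returns 1.400 to the group as a whole (0.3500 to each of 4 players), which exceeds 1, so the social optimum is full contribution: group total = 1.400 × 132 = 184.80.
Efficiency loss = 184.80 − 132 = 52.80.

52.80 gold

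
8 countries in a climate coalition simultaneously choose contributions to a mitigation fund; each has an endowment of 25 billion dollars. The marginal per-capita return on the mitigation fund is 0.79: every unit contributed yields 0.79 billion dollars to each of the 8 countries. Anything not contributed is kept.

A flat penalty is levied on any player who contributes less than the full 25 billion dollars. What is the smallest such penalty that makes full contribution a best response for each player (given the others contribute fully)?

Given the others contribute fully, the best deviation is to contribute 0 (any partial contribution still incurs the fine and gives up units whose private return 0.79 is below 1).
Deviating from 25 to 0 saves 25 billion dollars but forfeits the deviator's share of the drop in the mitigation fund: 0.79 × 25 = 19.75.
So the deviation gain is 25 − 19.75 = 5.25, and the fine must be at least 5.25 billion dollars to wipe it out.

5.25 billion dollars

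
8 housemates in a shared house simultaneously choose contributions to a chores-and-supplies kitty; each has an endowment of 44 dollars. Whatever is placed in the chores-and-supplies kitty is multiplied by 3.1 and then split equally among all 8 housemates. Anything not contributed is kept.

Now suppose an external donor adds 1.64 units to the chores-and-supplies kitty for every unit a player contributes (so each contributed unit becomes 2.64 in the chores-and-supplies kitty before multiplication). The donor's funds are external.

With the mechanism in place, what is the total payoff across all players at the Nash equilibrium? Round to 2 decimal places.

The effective private return per unit is now 3.1 × 2.64 / 8 = 1.0230 > 1, so every player's dominant strategy flips to full contribution.
At the Nash equilibrium everyone contributes 44. Group total payoff = 3.1 × 2.64 × 352 = 2880.77.

2880.77 dollars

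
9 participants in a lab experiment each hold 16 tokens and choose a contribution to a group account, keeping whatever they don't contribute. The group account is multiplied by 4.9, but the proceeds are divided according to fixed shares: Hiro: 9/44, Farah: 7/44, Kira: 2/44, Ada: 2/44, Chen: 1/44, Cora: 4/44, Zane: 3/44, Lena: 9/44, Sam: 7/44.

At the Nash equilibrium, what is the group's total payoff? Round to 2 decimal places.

A player with share s gets back 4.9·s per unit contributed, so full contribution is dominant for anyone with s > 1/4.9 = 0.2041 and zero contribution is dominant for anyone below.
The shares above 0.2041 belong to Hiro and Lena, contributing 16 each; the remaining 7 contribute 0. Total contributed: 32.
The group account pays out 4.9 × 32 = 156.80 in total (split across the unequal shares, but the aggregate is all that matters for the group sum).
The 7 free-riders keep 16 each, adding 112. Group total = 112 + 156.80 = 268.80.

268.80 tokens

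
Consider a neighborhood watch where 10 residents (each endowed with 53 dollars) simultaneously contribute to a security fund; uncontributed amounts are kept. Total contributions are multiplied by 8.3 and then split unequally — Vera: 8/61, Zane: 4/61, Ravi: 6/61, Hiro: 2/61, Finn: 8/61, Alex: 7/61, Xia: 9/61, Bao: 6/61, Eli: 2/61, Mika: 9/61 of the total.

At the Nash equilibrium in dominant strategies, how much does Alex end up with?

Player j's private return per contributed unit is 8.3 × (j's share). Contributing is weakly dominant for j when that share is at least 1/8.3 = 0.1205, and contributing 0 is dominant otherwise.
The shares above 0.1205 belong to Vera, Finn, Xia and Mika, contributing 53 each; the remaining 6 contribute 0. Total contributed: 212.
Alex keeps 53 and receives 8.3 × 212 × 7/61 = 201.92 from the security fund, for a payoff of 254.92.

254.92 dollars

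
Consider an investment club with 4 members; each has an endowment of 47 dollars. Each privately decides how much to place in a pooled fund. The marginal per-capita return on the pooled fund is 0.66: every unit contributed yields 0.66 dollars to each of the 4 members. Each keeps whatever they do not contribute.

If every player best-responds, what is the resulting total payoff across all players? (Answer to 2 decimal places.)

The private return per contributed unit is 0.66 < 1, so contributing 0 is dominant for every player. At the Nash equilibrium everyone keeps their 47, and the group total is 4 × 47 = 188.

188.00 dollars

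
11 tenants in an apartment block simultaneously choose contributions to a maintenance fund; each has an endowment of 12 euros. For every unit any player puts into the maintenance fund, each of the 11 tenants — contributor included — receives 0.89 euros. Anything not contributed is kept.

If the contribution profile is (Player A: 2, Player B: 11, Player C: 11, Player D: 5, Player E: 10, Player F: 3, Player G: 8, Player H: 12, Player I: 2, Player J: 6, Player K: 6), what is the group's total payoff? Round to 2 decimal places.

Total contributed: 2 + 11 + 11 + 5 + 10 + 3 + 8 + 12 + 2 + 6 + 6 = 76; total kept: 11 × 12 − 76 = 56.
The maintenance fund pays out 0.89 × 11 × 76 = 744.04 in aggregate.
Group total = 56 + 744.04 = 800.04.

800.04 euros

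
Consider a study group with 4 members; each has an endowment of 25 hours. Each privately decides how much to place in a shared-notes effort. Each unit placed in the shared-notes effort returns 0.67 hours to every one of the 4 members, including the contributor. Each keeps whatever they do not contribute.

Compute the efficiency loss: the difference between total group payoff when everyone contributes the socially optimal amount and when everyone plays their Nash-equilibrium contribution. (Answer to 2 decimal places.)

168.00 hours

The private return per contributed unit is 0.67 < 1, so contributing 0 is dominant for every player. At the Nash equilibrium everyone keeps their 25, and the group total is 4 × 25 = 100.
Each contributed unit returns 2.680 to the group as a whole (0.67 to each of 4 players), which exceeds 1, so the social optimum is full contribution: group total = 2.680 × 100 = 268.00.
Efficiency loss = 268.00 − 100 = 168.00.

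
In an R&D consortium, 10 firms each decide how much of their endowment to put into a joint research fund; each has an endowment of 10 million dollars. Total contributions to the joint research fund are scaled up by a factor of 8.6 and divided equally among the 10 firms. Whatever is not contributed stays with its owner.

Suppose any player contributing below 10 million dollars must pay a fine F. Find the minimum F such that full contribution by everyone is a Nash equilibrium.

Given the others contribute fully, the best deviation is to contribute 0 (any partial contribution still incurs the fine and gives up units whose private return 0.8600 is below 1).
Deviating from 10 to 0 saves 10 million dollars but forfeits the deviator's share of the drop in the joint research fund: 8.6/10 × 10 = 8.60.
So the deviation gain is 10 − 8.60 = 1.40, and the fine must be at least 1.40 million dollars to wipe it out.

1.40 million dollars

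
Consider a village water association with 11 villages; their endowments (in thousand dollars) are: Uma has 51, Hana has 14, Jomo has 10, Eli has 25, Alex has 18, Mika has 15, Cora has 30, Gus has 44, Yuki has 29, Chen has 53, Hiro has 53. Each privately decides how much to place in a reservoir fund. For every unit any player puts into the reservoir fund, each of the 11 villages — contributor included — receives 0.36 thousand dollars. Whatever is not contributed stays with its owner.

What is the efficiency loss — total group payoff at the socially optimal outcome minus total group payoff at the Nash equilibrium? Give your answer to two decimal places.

1012.32 thousand dollars

The private return per contributed unit is 0.36 < 1 for everyone, so the Nash equilibrium is zero contribution and the group total is Σ E_j = 51 + 14 + 10 + 25 + 18 + 15 + 30 + 44 + 29 + 53 + 53 = 342.
Each contributed unit returns 3.960 to the group, so the social optimum is full contribution by everyone: group total = 3.960 × 342 = 1354.32.
Efficiency loss = (3.960 − 1) × 342 = 1012.32.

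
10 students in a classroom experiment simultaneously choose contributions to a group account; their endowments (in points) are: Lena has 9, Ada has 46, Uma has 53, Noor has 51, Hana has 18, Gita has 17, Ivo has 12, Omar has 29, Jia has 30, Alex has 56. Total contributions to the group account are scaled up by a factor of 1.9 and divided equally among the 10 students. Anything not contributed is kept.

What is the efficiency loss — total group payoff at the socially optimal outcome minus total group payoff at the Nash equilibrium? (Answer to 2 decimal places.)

The private return per contributed unit is 1.9/10 = 0.1900 < 1 for every player regardless of endowment, so the Nash equilibrium is zero contribution and the group total is Σ E_j = 9 + 46 + 53 + 51 + 18 + 17 + 12 + 29 + 30 + 56 = 321.
Each contributed unit returns 1.900 to the group, so the social optimum is full contribution by everyone: group total = 1.900 × 321 = 609.90.
Efficiency loss = (1.900 − 1) × 321 = 288.90.

288.90 points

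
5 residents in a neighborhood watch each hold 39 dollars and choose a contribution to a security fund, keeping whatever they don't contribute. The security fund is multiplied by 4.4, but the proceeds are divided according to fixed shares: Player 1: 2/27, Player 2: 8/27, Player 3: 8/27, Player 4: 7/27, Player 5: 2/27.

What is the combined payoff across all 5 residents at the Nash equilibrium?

592.80 dollars

Each unit j contributes comes back to j as 4.4 × (j's share), so j prefers to contribute only if that share exceeds 1/4.4 = 0.2273; otherwise keeping the unit dominates.
The shares above 0.2273 belong to Player 2, Player 3 and Player 4, contributing 39 each; the remaining 2 contribute 0. Total contributed: 117.
The security fund pays out 4.4 × 117 = 514.80 in total (split across the unequal shares, but the aggregate is all that matters for the group sum).
The 2 free-riders keep 39 each, adding 78. Group total = 78 + 514.80 = 592.80.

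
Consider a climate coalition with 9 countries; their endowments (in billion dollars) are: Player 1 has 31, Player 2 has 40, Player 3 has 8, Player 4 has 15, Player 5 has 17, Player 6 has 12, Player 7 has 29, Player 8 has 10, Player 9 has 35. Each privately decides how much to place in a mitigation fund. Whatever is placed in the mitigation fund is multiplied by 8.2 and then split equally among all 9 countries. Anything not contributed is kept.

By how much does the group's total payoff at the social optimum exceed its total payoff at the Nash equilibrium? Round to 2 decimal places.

1418.40 billion dollars

The private return per contributed unit is 8.2/9 = 0.9111 < 1 for every player regardless of endowment, so the Nash equilibrium is zero contribution and the group total is Σ E_j = 31 + 40 + 8 + 15 + 17 + 12 + 29 + 10 + 35 = 197.
Each contributed unit returns 8.200 to the group, so the social optimum is full contribution by everyone: group total = 8.200 × 197 = 1615.40.
Efficiency loss = (8.200 − 1) × 197 = 1418.40.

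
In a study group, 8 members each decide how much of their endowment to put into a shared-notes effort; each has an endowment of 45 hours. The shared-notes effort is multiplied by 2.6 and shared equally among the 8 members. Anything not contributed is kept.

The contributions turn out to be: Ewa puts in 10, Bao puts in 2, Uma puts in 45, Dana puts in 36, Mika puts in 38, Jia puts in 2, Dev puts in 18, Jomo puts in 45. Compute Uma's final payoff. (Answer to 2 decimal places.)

Total contributed: 10 + 2 + 45 + 36 + 38 + 2 + 18 + 45 = 196.
Each receives 2.6 × 196 / 8 = 63.70 from the shared-notes effort.
Uma keeps 45 − 45 = 0, so Uma's payoff is 0 + 63.70 = 63.70.

63.70 hours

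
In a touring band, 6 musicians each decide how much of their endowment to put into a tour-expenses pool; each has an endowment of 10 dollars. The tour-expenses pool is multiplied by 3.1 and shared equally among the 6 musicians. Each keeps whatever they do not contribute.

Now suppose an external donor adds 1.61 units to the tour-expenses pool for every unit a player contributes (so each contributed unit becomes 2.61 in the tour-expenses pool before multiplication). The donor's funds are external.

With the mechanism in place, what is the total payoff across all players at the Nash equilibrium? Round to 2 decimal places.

485.46 dollars

With the mechanism, a contributed unit returns 3.1 × 2.61 / 6 = 1.3485 per unit of net cost to the contributor — now above 1 — so contributing fully is weakly dominant for every player.
So the Nash equilibrium is full contribution by all 6; the group earns 3.1 × 2.61 × 60 = 485.46.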